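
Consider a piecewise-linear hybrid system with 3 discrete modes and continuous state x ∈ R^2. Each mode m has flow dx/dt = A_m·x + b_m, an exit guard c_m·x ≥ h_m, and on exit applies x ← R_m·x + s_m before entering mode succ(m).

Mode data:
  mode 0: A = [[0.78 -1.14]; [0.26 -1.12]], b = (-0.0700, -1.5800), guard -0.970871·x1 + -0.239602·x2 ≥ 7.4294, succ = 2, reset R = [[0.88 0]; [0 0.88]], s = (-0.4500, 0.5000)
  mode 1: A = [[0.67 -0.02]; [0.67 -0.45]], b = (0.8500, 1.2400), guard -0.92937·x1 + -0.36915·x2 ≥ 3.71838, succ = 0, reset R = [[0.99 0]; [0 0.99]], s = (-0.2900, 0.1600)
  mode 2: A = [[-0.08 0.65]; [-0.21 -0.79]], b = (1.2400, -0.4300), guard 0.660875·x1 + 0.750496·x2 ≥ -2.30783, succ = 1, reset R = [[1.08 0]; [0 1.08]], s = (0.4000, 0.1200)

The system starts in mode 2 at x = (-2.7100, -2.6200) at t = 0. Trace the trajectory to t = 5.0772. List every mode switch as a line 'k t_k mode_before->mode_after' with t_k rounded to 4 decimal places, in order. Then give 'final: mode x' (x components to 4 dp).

1 1.0947 2->1
2 2.5867 1->0
3 4.1145 0->2
final: 2 -5.4948 -0.1971

Mode 2: guard c·x = -2.3078 hit at Δt = 1.0947 (t = 1.0947), x⁻ = (-2.3326, -1.0210) → reset → x⁺ = (-2.1193, -0.9827), jump to mode 1
Mode 1: guard c·x = 3.7184 hit at Δt = 1.4920 (t = 2.5867), x⁻ = (-3.5306, -1.1843) → reset → x⁺ = (-3.7853, -1.0124), jump to mode 0
Mode 0: guard c·x = 7.4294 hit at Δt = 1.5278 (t = 4.1145), x⁻ = (-7.0524, -2.4310) → reset → x⁺ = (-6.6561, -1.6393), jump to mode 2
Mode 2: flow for 0.9627 to horizon, guard not reached → x = (-5.4948, -0.1971)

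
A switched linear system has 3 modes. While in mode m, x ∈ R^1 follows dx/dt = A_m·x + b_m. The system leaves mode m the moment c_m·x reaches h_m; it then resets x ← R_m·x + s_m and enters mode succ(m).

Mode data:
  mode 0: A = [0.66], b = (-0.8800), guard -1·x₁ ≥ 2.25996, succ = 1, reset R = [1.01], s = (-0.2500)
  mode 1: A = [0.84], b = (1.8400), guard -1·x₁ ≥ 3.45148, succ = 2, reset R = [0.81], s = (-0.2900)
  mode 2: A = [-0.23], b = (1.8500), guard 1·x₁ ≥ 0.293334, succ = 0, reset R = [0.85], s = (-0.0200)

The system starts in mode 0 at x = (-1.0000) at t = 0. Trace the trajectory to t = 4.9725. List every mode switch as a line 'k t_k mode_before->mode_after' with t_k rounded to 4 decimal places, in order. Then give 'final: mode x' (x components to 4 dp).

1 0.6542 0->1
2 2.2073 1->2
3 3.7806 2->0
final: 0 -1.0911

Mode 0: guard c·x = 2.2600 hit at Δt = 0.6542 (t = 0.6542), x⁻ = (-2.2600) → reset → x⁺ = (-2.5326), jump to mode 1
Mode 1: guard c·x = 3.4515 hit at Δt = 1.5531 (t = 2.2073), x⁻ = (-3.4515) → reset → x⁺ = (-3.0857), jump to mode 2
Mode 2: guard c·x = 0.2933 hit at Δt = 1.5733 (t = 3.7806), x⁻ = (0.2933) → reset → x⁺ = (0.2293), jump to mode 0
Mode 0: flow for 1.1919 to horizon, guard not reached → x = (-1.0911)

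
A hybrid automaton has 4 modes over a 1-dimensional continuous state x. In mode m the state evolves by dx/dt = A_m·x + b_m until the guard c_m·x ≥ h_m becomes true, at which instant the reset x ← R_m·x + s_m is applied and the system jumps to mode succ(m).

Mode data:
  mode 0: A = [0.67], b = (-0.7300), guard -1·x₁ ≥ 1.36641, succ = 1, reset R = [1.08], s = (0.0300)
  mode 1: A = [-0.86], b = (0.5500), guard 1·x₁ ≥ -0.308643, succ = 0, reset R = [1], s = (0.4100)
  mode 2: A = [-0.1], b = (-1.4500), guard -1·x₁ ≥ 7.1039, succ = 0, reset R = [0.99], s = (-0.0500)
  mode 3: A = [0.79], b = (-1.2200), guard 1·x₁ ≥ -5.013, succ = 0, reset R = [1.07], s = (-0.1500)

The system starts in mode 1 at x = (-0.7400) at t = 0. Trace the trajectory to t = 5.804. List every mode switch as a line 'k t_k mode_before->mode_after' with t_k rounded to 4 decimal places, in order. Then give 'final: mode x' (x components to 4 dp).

Mode 1: guard c·x = -0.3086 hit at Δt = 0.4360 (t = 0.4360), x⁻ = (-0.3086) → reset → x⁺ = (0.1014), jump to mode 0
Mode 0: guard c·x = 1.3664 hit at Δt = 1.3588 (t = 1.7948), x⁻ = (-1.3664) → reset → x⁺ = (-1.4457), jump to mode 1
Mode 1: guard c·x = -0.3086 hit at Δt = 0.9164 (t = 2.7112), x⁻ = (-0.3086) → reset → x⁺ = (0.1014), jump to mode 0
Mode 0: guard c·x = 1.3664 hit at Δt = 1.3588 (t = 4.0700), x⁻ = (-1.3664) → reset → x⁺ = (-1.4457), jump to mode 1
Mode 1: guard c·x = -0.3086 hit at Δt = 0.9164 (t = 4.9864), x⁻ = (-0.3086) → reset → x⁺ = (0.1014), jump to mode 0
Mode 0: flow for 0.8176 to horizon, guard not reached → x = (-0.6195)

1 0.4360 1->0
2 1.7948 0->1
3 2.7112 1->0
4 4.0700 0->1
5 4.9864 1->0
final: 0 -0.6195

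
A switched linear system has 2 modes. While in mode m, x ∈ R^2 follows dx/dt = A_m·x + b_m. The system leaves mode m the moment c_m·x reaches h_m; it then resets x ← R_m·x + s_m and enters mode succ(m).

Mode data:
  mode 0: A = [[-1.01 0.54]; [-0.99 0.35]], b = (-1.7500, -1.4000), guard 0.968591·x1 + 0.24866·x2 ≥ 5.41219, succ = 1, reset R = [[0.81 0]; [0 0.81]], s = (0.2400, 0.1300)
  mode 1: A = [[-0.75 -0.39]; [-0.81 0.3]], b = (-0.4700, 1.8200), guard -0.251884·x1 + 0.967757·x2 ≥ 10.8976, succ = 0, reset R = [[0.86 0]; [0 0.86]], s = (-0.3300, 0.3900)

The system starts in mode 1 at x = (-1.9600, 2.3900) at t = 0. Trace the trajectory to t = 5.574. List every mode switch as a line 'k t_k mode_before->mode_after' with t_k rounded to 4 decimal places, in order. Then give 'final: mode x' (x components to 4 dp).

Mode 1: guard c·x = 10.8976 hit at Δt = 1.4348 (t = 1.4348), x⁻ = (-3.3672, 10.3843) → reset → x⁺ = (-3.2258, 9.3205), jump to mode 0
Mode 0: guard c·x = 5.4122 hit at Δt = 1.2509 (t = 2.6857), x⁻ = (2.3486, 12.6171) → reset → x⁺ = (2.1424, 10.3499), jump to mode 1
Mode 1: guard c·x = 10.8976 hit at Δt = 0.2688 (t = 2.9545), x⁻ = (0.6053, 11.4182) → reset → x⁺ = (0.1906, 10.2097), jump to mode 0
Mode 0: guard c·x = 5.4122 hit at Δt = 1.0765 (t = 4.0309), x⁻ = (2.7666, 10.9890) → reset → x⁺ = (2.4809, 9.0311), jump to mode 1
Mode 1: guard c·x = 10.8976 hit at Δt = 0.5413 (t = 4.5722), x⁻ = (-0.2997, 11.1827) → reset → x⁺ = (-0.5878, 10.0071), jump to mode 0
Mode 0: flow for 1.0018 to horizon, guard not reached → x = (2.4178, 11.3163)

1 1.4348 1->0
2 2.6857 0->1
3 2.9545 1->0
4 4.0309 0->1
5 4.5722 1->0
final: 0 2.4178 11.3163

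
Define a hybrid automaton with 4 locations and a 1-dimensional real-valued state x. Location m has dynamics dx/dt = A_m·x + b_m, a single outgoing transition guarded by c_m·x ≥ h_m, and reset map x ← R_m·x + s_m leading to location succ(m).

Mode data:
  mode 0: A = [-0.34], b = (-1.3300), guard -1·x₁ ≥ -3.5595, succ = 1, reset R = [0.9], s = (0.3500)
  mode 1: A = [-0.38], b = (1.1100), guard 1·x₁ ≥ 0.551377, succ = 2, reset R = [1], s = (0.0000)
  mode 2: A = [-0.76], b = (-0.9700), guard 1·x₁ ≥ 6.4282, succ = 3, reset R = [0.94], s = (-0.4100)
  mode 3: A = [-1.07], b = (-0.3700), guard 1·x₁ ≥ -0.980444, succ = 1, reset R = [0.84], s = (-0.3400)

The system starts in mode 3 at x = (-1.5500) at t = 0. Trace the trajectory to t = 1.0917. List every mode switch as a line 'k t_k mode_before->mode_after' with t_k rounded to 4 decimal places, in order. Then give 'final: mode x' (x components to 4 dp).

1 0.5986 3->1
final: 1 -0.4656

Mode 3: guard c·x = -0.9804 hit at Δt = 0.5986 (t = 0.5986), x⁻ = (-0.9804) → reset → x⁺ = (-1.1636), jump to mode 1
Mode 1: flow for 0.4931 to horizon, guard not reached → x = (-0.4656)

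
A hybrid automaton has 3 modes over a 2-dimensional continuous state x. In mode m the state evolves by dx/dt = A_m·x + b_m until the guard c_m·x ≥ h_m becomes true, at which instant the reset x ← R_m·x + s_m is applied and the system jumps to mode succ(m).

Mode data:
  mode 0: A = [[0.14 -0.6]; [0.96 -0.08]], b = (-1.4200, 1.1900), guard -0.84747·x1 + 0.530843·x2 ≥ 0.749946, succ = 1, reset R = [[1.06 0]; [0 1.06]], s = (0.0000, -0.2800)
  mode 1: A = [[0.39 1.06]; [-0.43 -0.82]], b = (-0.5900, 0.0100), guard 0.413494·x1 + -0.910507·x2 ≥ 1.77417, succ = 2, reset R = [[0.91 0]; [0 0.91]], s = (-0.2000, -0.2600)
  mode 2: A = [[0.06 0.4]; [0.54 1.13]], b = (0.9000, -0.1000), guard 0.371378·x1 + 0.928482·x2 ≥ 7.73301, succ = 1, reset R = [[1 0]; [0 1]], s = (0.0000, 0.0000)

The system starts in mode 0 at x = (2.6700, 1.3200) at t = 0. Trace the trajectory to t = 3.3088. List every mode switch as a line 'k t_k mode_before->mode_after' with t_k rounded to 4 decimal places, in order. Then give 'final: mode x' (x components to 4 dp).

1 0.6298 0->1
2 2.1269 1->2
final: 2 4.9990 3.0819

Mode 0: guard c·x = 0.7499 hit at Δt = 0.6298 (t = 0.6298), x⁻ = (1.0733, 3.1263) → reset → x⁺ = (1.1377, 3.0338), jump to mode 1
Mode 1: guard c·x = 1.7742 hit at Δt = 1.4971 (t = 2.1269), x⁻ = (3.7975, -0.2240) → reset → x⁺ = (3.2557, -0.4638), jump to mode 2
Mode 2: flow for 1.1819 to horizon, guard not reached → x = (4.9990, 3.0819)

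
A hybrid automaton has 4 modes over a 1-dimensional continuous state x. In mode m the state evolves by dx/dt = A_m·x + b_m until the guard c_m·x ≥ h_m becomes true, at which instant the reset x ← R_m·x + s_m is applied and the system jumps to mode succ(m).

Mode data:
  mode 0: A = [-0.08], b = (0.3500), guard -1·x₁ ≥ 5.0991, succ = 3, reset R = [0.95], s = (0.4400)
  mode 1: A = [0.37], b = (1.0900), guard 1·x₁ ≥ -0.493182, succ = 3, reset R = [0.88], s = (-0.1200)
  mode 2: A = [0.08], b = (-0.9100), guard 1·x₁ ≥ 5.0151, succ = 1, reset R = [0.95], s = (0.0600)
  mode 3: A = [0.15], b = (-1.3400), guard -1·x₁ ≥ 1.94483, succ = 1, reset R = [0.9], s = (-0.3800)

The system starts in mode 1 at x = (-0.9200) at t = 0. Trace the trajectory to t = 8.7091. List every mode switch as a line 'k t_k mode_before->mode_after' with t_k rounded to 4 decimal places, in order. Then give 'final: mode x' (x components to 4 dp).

Mode 1: guard c·x = -0.4932 hit at Δt = 0.5167 (t = 0.5167), x⁻ = (-0.4932) → reset → x⁺ = (-0.5540), jump to mode 3
Mode 3: guard c·x = 1.9448 hit at Δt = 0.9120 (t = 1.4287), x⁻ = (-1.9448) → reset → x⁺ = (-2.1303), jump to mode 1
Mode 1: guard c·x = -0.4932 hit at Δt = 2.9758 (t = 4.4045), x⁻ = (-0.4932) → reset → x⁺ = (-0.5540), jump to mode 3
Mode 3: guard c·x = 1.9448 hit at Δt = 0.9120 (t = 5.3165), x⁻ = (-1.9448) → reset → x⁺ = (-2.1303), jump to mode 1
Mode 1: guard c·x = -0.4932 hit at Δt = 2.9758 (t = 8.2923), x⁻ = (-0.4932) → reset → x⁺ = (-0.5540), jump to mode 3
Mode 3: flow for 0.4168 to horizon, guard not reached → x = (-1.1661)

1 0.5167 1->3
2 1.4287 3->1
3 4.4045 1->3
4 5.3165 3->1
5 8.2923 1->3
final: 3 -1.1661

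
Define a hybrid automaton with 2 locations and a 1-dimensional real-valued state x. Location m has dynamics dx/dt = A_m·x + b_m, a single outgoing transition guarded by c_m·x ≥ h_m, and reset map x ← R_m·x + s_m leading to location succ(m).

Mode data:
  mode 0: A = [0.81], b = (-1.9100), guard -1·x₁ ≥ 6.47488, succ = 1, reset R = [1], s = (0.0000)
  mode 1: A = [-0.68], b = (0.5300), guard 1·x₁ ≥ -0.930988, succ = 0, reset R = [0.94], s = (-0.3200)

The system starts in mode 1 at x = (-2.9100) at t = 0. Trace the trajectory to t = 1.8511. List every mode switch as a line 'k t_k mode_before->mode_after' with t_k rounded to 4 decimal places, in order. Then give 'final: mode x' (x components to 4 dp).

1 1.1305 1->0
final: 0 -4.0115

Mode 1: guard c·x = -0.9310 hit at Δt = 1.1305 (t = 1.1305), x⁻ = (-0.9310) → reset → x⁺ = (-1.1951), jump to mode 0
Mode 0: flow for 0.7206 to horizon, guard not reached → x = (-4.0115)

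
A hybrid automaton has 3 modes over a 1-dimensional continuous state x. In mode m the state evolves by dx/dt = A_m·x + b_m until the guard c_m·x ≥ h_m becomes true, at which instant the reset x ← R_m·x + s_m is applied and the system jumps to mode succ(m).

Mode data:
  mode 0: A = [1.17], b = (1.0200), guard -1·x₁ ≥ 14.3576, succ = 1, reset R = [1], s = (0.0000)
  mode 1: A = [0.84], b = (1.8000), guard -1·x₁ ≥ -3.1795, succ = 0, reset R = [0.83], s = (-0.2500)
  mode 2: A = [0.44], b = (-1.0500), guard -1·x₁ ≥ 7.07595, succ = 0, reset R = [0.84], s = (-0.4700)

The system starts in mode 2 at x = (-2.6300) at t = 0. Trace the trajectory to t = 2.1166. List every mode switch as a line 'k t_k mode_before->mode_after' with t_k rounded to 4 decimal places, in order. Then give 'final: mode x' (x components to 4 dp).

1 1.4423 2->0
final: 0 -13.0700

Mode 2: guard c·x = 7.0759 hit at Δt = 1.4423 (t = 1.4423), x⁻ = (-7.0760) → reset → x⁺ = (-6.4138), jump to mode 0
Mode 0: flow for 0.6743 to horizon, guard not reached → x = (-13.0700)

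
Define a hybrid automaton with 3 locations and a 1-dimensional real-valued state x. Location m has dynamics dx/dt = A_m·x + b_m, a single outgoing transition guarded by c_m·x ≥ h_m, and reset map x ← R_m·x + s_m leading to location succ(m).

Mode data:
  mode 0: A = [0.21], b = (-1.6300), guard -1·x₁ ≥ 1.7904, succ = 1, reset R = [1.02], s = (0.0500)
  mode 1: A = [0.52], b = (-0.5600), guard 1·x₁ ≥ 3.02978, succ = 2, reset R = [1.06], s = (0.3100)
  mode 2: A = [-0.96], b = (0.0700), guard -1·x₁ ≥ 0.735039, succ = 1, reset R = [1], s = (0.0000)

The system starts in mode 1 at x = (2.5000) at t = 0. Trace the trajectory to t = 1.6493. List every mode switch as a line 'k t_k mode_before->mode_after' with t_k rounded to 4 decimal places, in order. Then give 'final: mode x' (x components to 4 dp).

Mode 1: guard c·x = 3.0298 hit at Δt = 0.6086 (t = 0.6086), x⁻ = (3.0298) → reset → x⁺ = (3.5216), jump to mode 2
Mode 2: flow for 1.0407 to horizon, guard not reached → x = (1.3428)

1 0.6086 1->2
final: 2 1.3428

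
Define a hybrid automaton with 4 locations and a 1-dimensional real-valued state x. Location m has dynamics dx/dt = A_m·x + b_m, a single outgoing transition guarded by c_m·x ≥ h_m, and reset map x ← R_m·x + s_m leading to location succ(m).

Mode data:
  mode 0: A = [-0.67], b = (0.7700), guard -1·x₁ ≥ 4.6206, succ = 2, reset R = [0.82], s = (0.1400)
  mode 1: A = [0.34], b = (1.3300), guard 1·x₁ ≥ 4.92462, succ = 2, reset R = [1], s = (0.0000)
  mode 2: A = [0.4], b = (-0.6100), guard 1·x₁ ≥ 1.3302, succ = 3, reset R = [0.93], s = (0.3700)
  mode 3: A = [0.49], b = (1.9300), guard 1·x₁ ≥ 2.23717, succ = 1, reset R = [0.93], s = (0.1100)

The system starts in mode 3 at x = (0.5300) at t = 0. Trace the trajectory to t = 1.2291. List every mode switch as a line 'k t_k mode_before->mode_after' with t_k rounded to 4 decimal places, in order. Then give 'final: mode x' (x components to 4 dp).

1 0.6603 3->1
final: 1 3.4925

Mode 3: guard c·x = 2.2372 hit at Δt = 0.6603 (t = 0.6603), x⁻ = (2.2372) → reset → x⁺ = (2.1906), jump to mode 1
Mode 1: flow for 0.5688 to horizon, guard not reached → x = (3.4925)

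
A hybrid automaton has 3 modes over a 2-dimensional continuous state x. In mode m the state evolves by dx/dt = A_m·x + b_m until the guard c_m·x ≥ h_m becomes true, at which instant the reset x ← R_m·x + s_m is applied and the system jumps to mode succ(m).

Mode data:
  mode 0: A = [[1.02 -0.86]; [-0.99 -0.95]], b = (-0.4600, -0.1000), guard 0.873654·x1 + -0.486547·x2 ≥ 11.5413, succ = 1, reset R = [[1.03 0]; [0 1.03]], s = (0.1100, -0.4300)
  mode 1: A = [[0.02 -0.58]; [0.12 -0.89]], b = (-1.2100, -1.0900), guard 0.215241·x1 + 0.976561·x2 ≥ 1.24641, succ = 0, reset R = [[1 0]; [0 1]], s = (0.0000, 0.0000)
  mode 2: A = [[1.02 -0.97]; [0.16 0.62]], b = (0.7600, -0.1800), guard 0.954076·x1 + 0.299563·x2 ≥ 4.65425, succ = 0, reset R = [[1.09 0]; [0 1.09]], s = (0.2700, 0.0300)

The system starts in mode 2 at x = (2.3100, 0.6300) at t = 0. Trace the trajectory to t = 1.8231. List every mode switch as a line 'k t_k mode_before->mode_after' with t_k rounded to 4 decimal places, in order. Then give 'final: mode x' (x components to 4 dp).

1 0.6668 2->0
2 1.4127 0->1
final: 1 12.0768 -2.7294

Mode 2: guard c·x = 4.6543 hit at Δt = 0.6668 (t = 0.6668), x⁻ = (4.4917, 1.2314) → reset → x⁺ = (5.1659, 1.3722), jump to mode 0
Mode 0: guard c·x = 11.5413 hit at Δt = 0.7459 (t = 1.4127), x⁻ = (11.2255, -3.5640) → reset → x⁺ = (11.6723, -4.1010), jump to mode 1
Mode 1: flow for 0.4104 to horizon, guard not reached → x = (12.0768, -2.7294)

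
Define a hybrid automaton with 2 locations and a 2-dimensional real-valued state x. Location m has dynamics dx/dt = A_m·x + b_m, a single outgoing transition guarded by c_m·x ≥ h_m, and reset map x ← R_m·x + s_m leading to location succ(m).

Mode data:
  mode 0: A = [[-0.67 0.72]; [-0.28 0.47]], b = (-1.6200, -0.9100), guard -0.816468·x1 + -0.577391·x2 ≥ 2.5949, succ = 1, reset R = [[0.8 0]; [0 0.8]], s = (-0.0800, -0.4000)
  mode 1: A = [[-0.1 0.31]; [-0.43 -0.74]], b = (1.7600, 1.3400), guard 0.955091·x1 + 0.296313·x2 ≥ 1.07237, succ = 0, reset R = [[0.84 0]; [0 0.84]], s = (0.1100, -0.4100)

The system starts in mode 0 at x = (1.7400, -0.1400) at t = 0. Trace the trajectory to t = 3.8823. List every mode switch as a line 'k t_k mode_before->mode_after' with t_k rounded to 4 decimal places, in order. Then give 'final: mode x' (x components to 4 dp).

Mode 0: guard c·x = 2.5949 hit at Δt = 1.4057 (t = 1.4057), x⁻ = (-1.6520, -2.1582) → reset → x⁺ = (-1.4016, -2.1266), jump to mode 1
Mode 1: guard c·x = 1.0724 hit at Δt = 1.4450 (t = 2.8507), x⁻ = (0.9721, 0.4857) → reset → x⁺ = (0.9266, -0.0020), jump to mode 0
Mode 0: flow for 1.0316 to horizon, guard not reached → x = (-1.0997, -1.1936)

1 1.4057 0->1
2 2.8507 1->0
final: 0 -1.0997 -1.1936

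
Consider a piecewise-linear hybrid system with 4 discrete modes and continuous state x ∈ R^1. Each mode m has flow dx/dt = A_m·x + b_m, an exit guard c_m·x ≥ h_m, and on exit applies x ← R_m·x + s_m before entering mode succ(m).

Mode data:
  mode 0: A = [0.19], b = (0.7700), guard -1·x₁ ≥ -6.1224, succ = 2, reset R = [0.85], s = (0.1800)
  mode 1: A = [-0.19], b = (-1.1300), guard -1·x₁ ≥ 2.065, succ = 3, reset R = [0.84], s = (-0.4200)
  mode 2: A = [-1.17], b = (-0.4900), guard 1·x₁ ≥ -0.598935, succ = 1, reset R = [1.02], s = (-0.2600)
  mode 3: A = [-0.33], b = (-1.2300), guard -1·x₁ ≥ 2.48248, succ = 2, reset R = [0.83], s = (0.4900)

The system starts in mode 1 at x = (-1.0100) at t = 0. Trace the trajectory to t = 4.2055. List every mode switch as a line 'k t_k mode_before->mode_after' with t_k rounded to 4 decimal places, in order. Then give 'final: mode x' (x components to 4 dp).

Mode 1: guard c·x = 2.0650 hit at Δt = 1.2652 (t = 1.2652), x⁻ = (-2.0650) → reset → x⁺ = (-2.1546), jump to mode 3
Mode 3: guard c·x = 2.4825 hit at Δt = 0.7085 (t = 1.9737), x⁻ = (-2.4825) → reset → x⁺ = (-1.5705), jump to mode 2
Mode 2: guard c·x = -0.5989 hit at Δt = 1.5857 (t = 3.5594), x⁻ = (-0.5989) → reset → x⁺ = (-0.8709), jump to mode 1
Mode 1: flow for 0.6461 to horizon, guard not reached → x = (-1.4574)

1 1.2652 1->3
2 1.9737 3->2
3 3.5594 2->1
final: 1 -1.4574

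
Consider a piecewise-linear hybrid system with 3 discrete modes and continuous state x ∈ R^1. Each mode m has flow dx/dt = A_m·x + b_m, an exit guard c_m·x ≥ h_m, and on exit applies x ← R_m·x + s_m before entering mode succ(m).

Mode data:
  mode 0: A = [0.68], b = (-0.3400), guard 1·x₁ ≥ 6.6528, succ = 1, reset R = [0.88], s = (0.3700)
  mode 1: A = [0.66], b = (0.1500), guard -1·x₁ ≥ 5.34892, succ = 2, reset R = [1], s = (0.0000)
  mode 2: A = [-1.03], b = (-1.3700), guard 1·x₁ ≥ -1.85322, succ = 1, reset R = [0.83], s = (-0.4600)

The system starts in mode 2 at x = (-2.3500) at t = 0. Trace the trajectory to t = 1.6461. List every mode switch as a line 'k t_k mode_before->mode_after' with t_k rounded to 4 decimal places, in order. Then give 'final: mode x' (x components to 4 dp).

1 0.6482 2->1
final: 1 -3.6489

Mode 2: guard c·x = -1.8532 hit at Δt = 0.6482 (t = 0.6482), x⁻ = (-1.8532) → reset → x⁺ = (-1.9982), jump to mode 1
Mode 1: flow for 0.9979 to horizon, guard not reached → x = (-3.6489)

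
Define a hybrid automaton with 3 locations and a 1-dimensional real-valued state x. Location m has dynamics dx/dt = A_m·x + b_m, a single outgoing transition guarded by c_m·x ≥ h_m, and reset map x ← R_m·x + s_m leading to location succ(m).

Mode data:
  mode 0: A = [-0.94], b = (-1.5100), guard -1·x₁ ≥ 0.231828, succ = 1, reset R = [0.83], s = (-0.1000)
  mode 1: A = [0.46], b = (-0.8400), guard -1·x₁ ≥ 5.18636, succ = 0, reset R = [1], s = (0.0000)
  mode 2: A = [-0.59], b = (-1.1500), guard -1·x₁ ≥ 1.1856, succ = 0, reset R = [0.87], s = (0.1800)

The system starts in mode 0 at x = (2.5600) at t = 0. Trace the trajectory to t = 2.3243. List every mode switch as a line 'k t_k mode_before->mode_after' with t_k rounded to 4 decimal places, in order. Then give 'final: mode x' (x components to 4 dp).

Mode 0: guard c·x = 0.2318 hit at Δt = 1.1797 (t = 1.1797), x⁻ = (-0.2318) → reset → x⁺ = (-0.2924), jump to mode 1
Mode 1: flow for 1.1446 to horizon, guard not reached → x = (-1.7606)

1 1.1797 0->1
final: 1 -1.7606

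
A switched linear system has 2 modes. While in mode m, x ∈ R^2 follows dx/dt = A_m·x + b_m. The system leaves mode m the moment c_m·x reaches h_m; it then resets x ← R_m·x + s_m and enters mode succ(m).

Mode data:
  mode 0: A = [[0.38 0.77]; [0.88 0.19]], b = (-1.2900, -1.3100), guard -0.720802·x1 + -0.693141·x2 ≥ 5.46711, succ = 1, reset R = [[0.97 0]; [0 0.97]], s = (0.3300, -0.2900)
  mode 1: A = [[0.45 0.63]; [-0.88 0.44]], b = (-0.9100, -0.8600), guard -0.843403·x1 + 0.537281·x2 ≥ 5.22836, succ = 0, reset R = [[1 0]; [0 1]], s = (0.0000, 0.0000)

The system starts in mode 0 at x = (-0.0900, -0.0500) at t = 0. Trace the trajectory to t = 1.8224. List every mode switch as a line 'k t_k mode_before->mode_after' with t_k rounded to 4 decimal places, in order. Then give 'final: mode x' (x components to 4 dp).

Mode 0: guard c·x = 5.4671 hit at Δt = 1.2600 (t = 1.2600), x⁻ = (-3.9302, -3.8004) → reset → x⁺ = (-3.4823, -3.9764), jump to mode 1
Mode 1: flow for 0.5624 to horizon, guard not reached → x = (-6.5198, -2.8867)

1 1.2600 0->1
final: 1 -6.5198 -2.8867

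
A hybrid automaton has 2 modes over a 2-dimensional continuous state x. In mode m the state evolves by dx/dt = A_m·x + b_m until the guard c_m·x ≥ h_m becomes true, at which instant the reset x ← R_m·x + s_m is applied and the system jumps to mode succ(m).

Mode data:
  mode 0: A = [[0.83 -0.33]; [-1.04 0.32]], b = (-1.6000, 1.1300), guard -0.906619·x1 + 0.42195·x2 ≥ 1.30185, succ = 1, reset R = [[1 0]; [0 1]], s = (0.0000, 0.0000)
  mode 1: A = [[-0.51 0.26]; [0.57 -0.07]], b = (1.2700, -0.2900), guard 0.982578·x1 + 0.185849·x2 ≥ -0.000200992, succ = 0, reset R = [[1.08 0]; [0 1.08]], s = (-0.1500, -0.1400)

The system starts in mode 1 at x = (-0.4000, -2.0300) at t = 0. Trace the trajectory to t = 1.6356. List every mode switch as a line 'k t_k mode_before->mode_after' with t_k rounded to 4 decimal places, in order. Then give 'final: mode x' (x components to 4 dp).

1 1.1742 1->0
final: 0 -0.0179 -2.3860

Mode 1: guard c·x = -0.0002 hit at Δt = 1.1742 (t = 1.1742), x⁻ = (0.4088, -2.1626) → reset → x⁺ = (0.2915, -2.4756), jump to mode 0
Mode 0: flow for 0.4614 to horizon, guard not reached → x = (-0.0179, -2.3860)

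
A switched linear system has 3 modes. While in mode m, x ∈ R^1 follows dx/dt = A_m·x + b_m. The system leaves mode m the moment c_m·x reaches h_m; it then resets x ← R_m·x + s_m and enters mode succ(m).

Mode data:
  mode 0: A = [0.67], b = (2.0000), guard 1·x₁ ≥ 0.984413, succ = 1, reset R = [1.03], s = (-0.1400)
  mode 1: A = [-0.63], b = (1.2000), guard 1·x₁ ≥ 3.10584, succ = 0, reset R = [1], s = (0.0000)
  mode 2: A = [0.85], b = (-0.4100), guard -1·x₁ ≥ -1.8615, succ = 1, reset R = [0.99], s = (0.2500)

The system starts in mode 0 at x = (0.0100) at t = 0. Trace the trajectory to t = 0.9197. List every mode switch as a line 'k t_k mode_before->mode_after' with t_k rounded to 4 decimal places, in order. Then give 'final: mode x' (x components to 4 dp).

Mode 0: guard c·x = 0.9844 hit at Δt = 0.4204 (t = 0.4204), x⁻ = (0.9844) → reset → x⁺ = (0.8739), jump to mode 1
Mode 1: flow for 0.4993 to horizon, guard not reached → x = (1.1522)

1 0.4204 0->1
final: 1 1.1522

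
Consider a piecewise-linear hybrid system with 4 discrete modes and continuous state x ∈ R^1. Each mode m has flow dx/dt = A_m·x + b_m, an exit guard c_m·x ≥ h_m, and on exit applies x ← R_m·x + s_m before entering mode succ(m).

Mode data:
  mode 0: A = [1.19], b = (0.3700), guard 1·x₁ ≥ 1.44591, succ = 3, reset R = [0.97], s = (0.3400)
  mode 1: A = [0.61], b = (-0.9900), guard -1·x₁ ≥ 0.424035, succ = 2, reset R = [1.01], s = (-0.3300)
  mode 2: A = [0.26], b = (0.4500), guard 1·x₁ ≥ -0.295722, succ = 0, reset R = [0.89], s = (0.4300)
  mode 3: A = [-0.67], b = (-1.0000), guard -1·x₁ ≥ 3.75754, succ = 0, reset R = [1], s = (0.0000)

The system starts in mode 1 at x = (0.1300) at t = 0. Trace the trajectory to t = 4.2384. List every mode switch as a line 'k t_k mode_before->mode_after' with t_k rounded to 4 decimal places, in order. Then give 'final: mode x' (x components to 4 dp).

Mode 1: guard c·x = 0.4240 hit at Δt = 0.5174 (t = 0.5174), x⁻ = (-0.4240) → reset → x⁺ = (-0.7583), jump to mode 2
Mode 2: guard c·x = -0.2957 hit at Δt = 1.4965 (t = 2.0139), x⁻ = (-0.2957) → reset → x⁺ = (0.1668), jump to mode 0
Mode 0: guard c·x = 1.4459 hit at Δt = 1.0943 (t = 3.1082), x⁻ = (1.4459) → reset → x⁺ = (1.7425), jump to mode 3
Mode 3: flow for 1.1302 to horizon, guard not reached → x = (0.0246)

1 0.5174 1->2
2 2.0139 2->0
3 3.1082 0->3
final: 3 0.0246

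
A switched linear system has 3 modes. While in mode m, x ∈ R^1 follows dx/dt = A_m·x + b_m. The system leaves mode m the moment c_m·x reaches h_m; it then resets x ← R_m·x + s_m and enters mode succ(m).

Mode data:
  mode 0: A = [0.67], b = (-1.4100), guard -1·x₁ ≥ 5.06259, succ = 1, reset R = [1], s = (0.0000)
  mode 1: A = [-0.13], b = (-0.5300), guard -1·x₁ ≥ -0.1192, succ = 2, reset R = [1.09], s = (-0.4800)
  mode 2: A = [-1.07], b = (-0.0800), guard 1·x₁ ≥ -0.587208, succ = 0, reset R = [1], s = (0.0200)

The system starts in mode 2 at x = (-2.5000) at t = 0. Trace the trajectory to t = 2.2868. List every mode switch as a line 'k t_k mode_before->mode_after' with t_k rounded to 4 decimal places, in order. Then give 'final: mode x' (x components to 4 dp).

Mode 2: guard c·x = -0.5872 hit at Δt = 1.4528 (t = 1.4528), x⁻ = (-0.5872) → reset → x⁺ = (-0.5672), jump to mode 0
Mode 0: flow for 0.8340 to horizon, guard not reached → x = (-2.5671)

1 1.4528 2->0
final: 0 -2.5671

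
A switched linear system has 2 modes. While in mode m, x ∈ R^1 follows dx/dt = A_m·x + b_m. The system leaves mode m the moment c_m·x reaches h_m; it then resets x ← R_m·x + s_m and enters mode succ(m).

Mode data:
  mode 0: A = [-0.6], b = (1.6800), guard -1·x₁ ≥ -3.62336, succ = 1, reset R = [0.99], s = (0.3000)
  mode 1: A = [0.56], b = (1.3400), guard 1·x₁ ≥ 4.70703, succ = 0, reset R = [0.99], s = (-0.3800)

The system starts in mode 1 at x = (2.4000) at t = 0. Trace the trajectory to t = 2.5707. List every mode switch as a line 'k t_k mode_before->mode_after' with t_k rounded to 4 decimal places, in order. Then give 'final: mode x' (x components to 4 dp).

Mode 1: guard c·x = 4.7070 hit at Δt = 0.7017 (t = 0.7017), x⁻ = (4.7070) → reset → x⁺ = (4.2800), jump to mode 0
Mode 0: guard c·x = -3.6234 hit at Δt = 0.9773 (t = 1.6790), x⁻ = (3.6234) → reset → x⁺ = (3.8871), jump to mode 1
Mode 1: guard c·x = 4.7070 hit at Δt = 0.2191 (t = 1.8981), x⁻ = (4.7070) → reset → x⁺ = (4.2800), jump to mode 0
Mode 0: flow for 0.6726 to horizon, guard not reached → x = (3.7885)

1 0.7017 1->0
2 1.6790 0->1
3 1.8981 1->0
final: 0 3.7885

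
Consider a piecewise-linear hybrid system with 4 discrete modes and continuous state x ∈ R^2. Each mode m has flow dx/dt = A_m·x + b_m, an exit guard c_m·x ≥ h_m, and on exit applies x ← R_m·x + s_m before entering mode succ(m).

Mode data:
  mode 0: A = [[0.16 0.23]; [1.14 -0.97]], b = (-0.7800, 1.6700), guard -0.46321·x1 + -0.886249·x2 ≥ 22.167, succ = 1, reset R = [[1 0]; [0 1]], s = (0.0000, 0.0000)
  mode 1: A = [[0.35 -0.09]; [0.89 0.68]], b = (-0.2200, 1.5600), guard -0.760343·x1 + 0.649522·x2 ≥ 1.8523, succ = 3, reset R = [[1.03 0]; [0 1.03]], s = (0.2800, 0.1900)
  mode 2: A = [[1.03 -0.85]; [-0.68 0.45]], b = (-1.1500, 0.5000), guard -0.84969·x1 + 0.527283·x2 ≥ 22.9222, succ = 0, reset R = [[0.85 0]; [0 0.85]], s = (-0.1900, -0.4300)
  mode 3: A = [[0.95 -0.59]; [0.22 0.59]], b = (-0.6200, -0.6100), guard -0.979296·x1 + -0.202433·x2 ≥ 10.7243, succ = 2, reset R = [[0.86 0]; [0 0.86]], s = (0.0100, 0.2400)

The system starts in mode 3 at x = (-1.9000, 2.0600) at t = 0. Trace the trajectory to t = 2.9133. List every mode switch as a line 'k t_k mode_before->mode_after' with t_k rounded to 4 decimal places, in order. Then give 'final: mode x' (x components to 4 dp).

1 1.3113 3->2
2 1.9145 2->0
final: 0 -23.4032 -11.5974

Mode 3: guard c·x = 10.7243 hit at Δt = 1.3113 (t = 1.3113), x⁻ = (-11.1675, 1.0473) → reset → x⁺ = (-9.5941, 1.1407), jump to mode 2
Mode 2: guard c·x = 22.9222 hit at Δt = 0.6032 (t = 1.9145), x⁻ = (-21.6193, 8.6339) → reset → x⁺ = (-18.5664, 6.9089), jump to mode 0
Mode 0: flow for 0.9988 to horizon, guard not reached → x = (-23.4032, -11.5974)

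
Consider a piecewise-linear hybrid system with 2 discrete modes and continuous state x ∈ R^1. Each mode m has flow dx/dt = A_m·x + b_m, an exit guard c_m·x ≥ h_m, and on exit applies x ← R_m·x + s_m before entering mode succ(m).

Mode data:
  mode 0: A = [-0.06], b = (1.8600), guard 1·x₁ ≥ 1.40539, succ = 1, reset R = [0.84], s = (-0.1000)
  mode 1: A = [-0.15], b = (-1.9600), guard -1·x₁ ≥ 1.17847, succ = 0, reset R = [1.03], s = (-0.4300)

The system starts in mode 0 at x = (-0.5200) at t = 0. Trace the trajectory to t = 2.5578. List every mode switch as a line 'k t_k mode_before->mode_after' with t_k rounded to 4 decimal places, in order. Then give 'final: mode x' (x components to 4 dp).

1 1.0505 0->1
2 2.2103 1->0
final: 0 -0.9703

Mode 0: guard c·x = 1.4054 hit at Δt = 1.0505 (t = 1.0505), x⁻ = (1.4054) → reset → x⁺ = (1.0805), jump to mode 1
Mode 1: guard c·x = 1.1785 hit at Δt = 1.1598 (t = 2.2103), x⁻ = (-1.1785) → reset → x⁺ = (-1.6438), jump to mode 0
Mode 0: flow for 0.3475 to horizon, guard not reached → x = (-0.9703)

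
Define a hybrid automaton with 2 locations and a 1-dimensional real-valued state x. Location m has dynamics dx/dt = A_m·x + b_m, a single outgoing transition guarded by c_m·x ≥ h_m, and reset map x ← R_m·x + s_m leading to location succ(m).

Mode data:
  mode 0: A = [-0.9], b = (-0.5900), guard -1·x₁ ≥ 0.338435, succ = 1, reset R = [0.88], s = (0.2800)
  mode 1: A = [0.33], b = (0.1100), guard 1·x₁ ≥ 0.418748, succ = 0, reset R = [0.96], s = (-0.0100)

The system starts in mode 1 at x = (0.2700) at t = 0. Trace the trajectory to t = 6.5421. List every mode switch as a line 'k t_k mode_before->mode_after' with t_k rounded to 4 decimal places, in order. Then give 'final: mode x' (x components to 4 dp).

Mode 1: guard c·x = 0.4187 hit at Δt = 0.6678 (t = 0.6678), x⁻ = (0.4187) → reset → x⁺ = (0.3920), jump to mode 0
Mode 0: guard c·x = 0.3384 hit at Δt = 1.3277 (t = 1.9955), x⁻ = (-0.3384) → reset → x⁺ = (-0.0178), jump to mode 1
Mode 1: guard c·x = 0.4187 hit at Δt = 2.6323 (t = 4.6278), x⁻ = (0.4187) → reset → x⁺ = (0.3920), jump to mode 0
Mode 0: guard c·x = 0.3384 hit at Δt = 1.3277 (t = 5.9555), x⁻ = (-0.3384) → reset → x⁺ = (-0.0178), jump to mode 1
Mode 1: flow for 0.5866 to horizon, guard not reached → x = (0.0496)

1 0.6678 1->0
2 1.9955 0->1
3 4.6278 1->0
4 5.9555 0->1
final: 1 0.0496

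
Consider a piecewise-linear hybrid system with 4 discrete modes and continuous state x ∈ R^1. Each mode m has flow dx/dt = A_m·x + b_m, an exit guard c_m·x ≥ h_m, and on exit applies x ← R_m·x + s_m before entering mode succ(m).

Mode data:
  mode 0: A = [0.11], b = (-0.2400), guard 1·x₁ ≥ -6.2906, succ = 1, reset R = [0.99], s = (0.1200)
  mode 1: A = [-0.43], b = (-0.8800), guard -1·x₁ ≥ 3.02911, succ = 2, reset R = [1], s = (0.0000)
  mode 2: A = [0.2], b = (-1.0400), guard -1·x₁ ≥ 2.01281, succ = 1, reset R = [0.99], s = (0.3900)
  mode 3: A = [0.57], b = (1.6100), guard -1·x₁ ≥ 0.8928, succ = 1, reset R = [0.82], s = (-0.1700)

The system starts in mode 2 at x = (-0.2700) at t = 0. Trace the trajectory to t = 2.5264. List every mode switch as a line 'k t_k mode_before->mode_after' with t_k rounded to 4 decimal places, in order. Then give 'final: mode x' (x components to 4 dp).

1 1.3829 2->1
final: 1 -1.7751

Mode 2: guard c·x = 2.0128 hit at Δt = 1.3829 (t = 1.3829), x⁻ = (-2.0128) → reset → x⁺ = (-1.6027), jump to mode 1
Mode 1: flow for 1.1435 to horizon, guard not reached → x = (-1.7751)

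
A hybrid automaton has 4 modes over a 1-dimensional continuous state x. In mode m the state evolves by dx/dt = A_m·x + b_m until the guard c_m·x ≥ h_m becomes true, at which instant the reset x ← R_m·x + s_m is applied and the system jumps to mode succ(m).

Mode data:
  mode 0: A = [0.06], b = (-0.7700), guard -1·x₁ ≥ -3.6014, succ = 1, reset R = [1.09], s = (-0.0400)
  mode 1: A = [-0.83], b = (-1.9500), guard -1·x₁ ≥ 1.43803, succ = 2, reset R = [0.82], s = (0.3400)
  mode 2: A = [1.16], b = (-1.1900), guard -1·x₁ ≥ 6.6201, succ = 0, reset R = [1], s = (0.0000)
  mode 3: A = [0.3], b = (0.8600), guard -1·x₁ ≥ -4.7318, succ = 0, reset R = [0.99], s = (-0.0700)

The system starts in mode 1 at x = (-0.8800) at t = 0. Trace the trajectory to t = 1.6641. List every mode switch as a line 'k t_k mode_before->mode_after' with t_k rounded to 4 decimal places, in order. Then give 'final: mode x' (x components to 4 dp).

Mode 1: guard c·x = 1.4380 hit at Δt = 0.5755 (t = 0.5755), x⁻ = (-1.4380) → reset → x⁺ = (-0.8392), jump to mode 2
Mode 2: flow for 1.0886 to horizon, guard not reached → x = (-5.5675)

1 0.5755 1->2
final: 2 -5.5675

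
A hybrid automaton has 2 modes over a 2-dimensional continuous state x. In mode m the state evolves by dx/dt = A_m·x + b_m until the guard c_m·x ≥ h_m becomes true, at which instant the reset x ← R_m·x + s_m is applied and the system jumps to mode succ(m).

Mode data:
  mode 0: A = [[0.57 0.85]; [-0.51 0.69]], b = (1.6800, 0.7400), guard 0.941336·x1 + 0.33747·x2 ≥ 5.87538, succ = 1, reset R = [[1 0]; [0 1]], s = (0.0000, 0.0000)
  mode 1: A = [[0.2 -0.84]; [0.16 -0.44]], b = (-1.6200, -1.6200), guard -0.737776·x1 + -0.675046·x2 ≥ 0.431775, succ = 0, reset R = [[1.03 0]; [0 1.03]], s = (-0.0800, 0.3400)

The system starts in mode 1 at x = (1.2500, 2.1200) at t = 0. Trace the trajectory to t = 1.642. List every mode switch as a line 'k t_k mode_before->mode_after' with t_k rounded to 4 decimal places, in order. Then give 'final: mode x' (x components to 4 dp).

Mode 1: guard c·x = 0.4318 hit at Δt = 0.8261 (t = 0.8261), x⁻ = (-0.9105, 0.3555) → reset → x⁺ = (-1.0178, 0.7061), jump to mode 0
Mode 0: flow for 0.8159 to horizon, guard not reached → x = (1.3357, 2.1190)

1 0.8261 1->0
final: 0 1.3357 2.1190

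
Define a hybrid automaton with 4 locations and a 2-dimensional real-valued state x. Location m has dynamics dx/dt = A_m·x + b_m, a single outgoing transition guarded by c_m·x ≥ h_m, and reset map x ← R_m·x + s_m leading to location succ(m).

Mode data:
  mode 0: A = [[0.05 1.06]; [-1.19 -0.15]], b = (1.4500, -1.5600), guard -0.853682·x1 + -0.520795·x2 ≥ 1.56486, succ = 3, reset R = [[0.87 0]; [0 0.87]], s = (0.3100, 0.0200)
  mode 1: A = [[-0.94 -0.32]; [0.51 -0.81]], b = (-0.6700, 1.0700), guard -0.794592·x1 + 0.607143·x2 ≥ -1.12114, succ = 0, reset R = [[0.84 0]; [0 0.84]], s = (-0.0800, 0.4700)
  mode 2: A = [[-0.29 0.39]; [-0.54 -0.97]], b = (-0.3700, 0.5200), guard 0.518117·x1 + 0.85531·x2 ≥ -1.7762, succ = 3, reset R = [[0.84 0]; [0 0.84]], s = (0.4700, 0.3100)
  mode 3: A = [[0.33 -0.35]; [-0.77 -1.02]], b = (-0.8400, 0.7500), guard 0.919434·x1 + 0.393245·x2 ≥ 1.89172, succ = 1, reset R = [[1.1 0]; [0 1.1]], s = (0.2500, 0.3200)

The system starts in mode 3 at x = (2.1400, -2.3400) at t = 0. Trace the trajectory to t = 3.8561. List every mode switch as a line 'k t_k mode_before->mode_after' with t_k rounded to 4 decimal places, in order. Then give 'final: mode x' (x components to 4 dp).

Mode 3: guard c·x = 1.8917 hit at Δt = 0.9639 (t = 0.9639), x⁻ = (2.7386, -1.5925) → reset → x⁺ = (3.2625, -1.4318), jump to mode 1
Mode 1: guard c·x = -1.1211 hit at Δt = 0.6161 (t = 1.5800), x⁻ = (1.5773, 0.2177) → reset → x⁺ = (1.2449, 0.6529), jump to mode 0
Mode 0: guard c·x = 1.5649 hit at Δt = 1.4777 (t = 3.0577), x⁻ = (0.5952, -3.9803) → reset → x⁺ = (0.8278, -3.4429), jump to mode 3
Mode 3: flow for 0.7984 to horizon, guard not reached → x = (1.0748, -1.5382)

1 0.9639 3->1
2 1.5800 1->0
3 3.0577 0->3
final: 3 1.0748 -1.5382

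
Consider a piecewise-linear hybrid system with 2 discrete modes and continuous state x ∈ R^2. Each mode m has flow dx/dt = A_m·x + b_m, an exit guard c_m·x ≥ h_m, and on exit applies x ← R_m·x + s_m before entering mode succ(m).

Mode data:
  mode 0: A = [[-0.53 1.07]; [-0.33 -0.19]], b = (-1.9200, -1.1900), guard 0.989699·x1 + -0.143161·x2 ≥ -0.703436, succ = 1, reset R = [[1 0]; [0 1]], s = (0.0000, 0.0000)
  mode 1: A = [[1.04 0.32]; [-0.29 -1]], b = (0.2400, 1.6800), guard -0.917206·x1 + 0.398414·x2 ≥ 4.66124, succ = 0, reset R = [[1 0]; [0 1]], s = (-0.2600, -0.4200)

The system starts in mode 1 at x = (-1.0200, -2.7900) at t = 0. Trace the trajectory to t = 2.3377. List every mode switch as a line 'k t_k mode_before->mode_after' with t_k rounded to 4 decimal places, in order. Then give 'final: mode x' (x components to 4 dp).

Mode 1: guard c·x = 4.6612 hit at Δt = 1.4022 (t = 1.4022), x⁻ = (-4.5534, 1.2169) → reset → x⁺ = (-4.8134, 0.7969), jump to mode 0
Mode 0: flow for 0.9355 to horizon, guard not reached → x = (-3.6812, 0.8312)

1 1.4022 1->0
final: 0 -3.6812 0.8312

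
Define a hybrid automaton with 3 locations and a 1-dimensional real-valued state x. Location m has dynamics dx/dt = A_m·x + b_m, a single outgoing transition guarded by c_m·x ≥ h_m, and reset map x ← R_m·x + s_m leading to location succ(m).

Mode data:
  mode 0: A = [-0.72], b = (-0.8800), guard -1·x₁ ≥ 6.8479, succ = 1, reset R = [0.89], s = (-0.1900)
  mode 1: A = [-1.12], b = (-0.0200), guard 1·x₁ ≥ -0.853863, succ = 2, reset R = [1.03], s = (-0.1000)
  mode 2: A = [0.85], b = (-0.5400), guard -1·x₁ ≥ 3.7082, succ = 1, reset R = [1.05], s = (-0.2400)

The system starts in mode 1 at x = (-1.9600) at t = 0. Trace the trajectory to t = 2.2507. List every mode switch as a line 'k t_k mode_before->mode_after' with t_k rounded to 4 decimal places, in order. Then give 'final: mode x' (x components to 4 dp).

Mode 1: guard c·x = -0.8539 hit at Δt = 0.7526 (t = 0.7526), x⁻ = (-0.8539) → reset → x⁺ = (-0.9795), jump to mode 2
Mode 2: guard c·x = 3.7082 hit at Δt = 1.1641 (t = 1.9167), x⁻ = (-3.7082) → reset → x⁺ = (-4.1336), jump to mode 1
Mode 1: flow for 0.3340 to horizon, guard not reached → x = (-2.8492)

1 0.7526 1->2
2 1.9167 2->1
final: 1 -2.8492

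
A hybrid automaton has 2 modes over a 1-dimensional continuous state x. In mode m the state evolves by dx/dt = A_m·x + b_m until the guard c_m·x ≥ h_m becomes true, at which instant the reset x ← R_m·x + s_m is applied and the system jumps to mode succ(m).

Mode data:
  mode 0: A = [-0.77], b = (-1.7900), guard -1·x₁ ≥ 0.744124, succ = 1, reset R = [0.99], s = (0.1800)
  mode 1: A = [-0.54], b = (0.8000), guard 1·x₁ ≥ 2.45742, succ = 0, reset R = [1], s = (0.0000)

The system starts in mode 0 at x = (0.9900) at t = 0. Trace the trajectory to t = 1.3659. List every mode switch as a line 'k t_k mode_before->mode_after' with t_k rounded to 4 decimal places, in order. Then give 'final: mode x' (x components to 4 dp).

Mode 0: guard c·x = 0.7441 hit at Δt = 0.9618 (t = 0.9618), x⁻ = (-0.7441) → reset → x⁺ = (-0.5567), jump to mode 1
Mode 1: flow for 0.4041 to horizon, guard not reached → x = (-0.1571)

1 0.9618 0->1
final: 1 -0.1571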